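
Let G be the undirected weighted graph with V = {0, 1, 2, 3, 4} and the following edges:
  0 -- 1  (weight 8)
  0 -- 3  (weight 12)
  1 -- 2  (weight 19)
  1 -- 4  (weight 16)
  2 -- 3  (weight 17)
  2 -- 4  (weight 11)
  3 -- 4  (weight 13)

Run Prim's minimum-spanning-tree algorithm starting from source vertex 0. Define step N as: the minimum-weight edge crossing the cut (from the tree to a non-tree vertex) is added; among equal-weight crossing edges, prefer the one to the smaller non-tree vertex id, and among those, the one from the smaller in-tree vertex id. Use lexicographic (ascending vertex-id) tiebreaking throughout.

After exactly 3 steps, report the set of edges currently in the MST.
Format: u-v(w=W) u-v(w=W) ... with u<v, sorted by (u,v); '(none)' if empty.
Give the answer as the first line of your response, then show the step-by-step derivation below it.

0-1(w=8) 0-3(w=12) 3-4(w=13)

step 1: add edge 0-1 (w=8); MST = {0-1(w=8)}
step 2: add edge 0-3 (w=12); MST = {0-1(w=8) 0-3(w=12)}
step 3: add edge 3-4 (w=13); MST = {0-1(w=8) 0-3(w=12) 3-4(w=13)}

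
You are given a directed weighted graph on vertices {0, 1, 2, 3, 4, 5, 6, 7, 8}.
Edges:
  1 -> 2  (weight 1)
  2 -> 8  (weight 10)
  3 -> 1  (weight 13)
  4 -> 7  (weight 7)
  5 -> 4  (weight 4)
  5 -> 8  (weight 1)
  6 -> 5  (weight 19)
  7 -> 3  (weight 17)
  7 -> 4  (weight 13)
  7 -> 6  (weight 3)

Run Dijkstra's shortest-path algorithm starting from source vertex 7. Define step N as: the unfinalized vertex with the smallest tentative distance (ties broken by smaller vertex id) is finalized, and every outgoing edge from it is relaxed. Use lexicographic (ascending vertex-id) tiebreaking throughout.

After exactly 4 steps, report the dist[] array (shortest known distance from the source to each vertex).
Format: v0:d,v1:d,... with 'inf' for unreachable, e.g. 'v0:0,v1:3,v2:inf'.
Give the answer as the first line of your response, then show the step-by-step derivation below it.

v0:inf,v1:30,v2:inf,v3:17,v4:13,v5:22,v6:3,v7:0,v8:inf

step 1: dist = v0:inf,v1:inf,v2:inf,v3:17,v4:13,v5:inf,v6:3,v7:0,v8:inf
step 2: dist = v0:inf,v1:inf,v2:inf,v3:17,v4:13,v5:22,v6:3,v7:0,v8:inf
step 3: dist = v0:inf,v1:inf,v2:inf,v3:17,v4:13,v5:22,v6:3,v7:0,v8:inf
step 4: dist = v0:inf,v1:30,v2:inf,v3:17,v4:13,v5:22,v6:3,v7:0,v8:inf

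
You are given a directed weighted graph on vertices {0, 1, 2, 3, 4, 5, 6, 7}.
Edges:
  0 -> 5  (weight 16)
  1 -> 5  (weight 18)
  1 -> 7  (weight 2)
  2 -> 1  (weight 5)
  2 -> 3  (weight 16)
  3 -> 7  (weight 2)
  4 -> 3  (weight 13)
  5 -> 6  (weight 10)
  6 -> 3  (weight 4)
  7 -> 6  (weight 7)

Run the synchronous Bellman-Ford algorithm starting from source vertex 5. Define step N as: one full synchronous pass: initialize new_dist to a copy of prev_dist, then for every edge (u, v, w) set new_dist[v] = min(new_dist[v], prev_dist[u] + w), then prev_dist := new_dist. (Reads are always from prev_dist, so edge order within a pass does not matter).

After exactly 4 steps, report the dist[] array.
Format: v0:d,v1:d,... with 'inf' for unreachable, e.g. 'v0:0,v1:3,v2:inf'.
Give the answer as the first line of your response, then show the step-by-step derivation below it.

v0:inf,v1:inf,v2:inf,v3:14,v4:inf,v5:0,v6:10,v7:16

step 1: dist = v0:inf,v1:inf,v2:inf,v3:inf,v4:inf,v5:0,v6:10,v7:inf
step 2: dist = v0:inf,v1:inf,v2:inf,v3:14,v4:inf,v5:0,v6:10,v7:inf
step 3: dist = v0:inf,v1:inf,v2:inf,v3:14,v4:inf,v5:0,v6:10,v7:16
step 4: dist = v0:inf,v1:inf,v2:inf,v3:14,v4:inf,v5:0,v6:10,v7:16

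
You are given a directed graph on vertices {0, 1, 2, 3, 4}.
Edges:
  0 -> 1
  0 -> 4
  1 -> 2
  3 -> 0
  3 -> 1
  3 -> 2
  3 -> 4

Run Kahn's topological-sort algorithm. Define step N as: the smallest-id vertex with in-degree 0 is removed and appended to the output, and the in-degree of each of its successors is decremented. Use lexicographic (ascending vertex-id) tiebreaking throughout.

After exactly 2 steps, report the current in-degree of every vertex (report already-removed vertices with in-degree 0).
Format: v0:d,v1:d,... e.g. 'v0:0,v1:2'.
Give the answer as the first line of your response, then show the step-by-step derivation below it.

v0:0,v1:0,v2:1,v3:0,v4:0

step 1: output 3; order=[3]; indeg=(0,1,1,0,1)
step 2: output 0; order=[3,0]; indeg=(0,0,1,0,0)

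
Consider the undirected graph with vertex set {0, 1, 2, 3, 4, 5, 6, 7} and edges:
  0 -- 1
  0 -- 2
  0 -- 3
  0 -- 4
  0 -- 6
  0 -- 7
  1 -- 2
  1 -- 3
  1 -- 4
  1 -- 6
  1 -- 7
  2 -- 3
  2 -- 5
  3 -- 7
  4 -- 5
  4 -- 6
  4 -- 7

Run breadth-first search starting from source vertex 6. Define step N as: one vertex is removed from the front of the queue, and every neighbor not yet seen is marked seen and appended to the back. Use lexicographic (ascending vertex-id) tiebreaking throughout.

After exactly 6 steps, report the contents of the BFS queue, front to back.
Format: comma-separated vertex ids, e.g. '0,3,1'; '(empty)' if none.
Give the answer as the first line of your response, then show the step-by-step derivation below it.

7,5

step 1: dequeue 6; queue=[0,1,4]; order=6
step 2: dequeue 0; queue=[1,4,2,3,7]; order=6,0
step 3: dequeue 1; queue=[4,2,3,7]; order=6,0,1
step 4: dequeue 4; queue=[2,3,7,5]; order=6,0,1,4
step 5: dequeue 2; queue=[3,7,5]; order=6,0,1,4,2
step 6: dequeue 3; queue=[7,5]; order=6,0,1,4,2,3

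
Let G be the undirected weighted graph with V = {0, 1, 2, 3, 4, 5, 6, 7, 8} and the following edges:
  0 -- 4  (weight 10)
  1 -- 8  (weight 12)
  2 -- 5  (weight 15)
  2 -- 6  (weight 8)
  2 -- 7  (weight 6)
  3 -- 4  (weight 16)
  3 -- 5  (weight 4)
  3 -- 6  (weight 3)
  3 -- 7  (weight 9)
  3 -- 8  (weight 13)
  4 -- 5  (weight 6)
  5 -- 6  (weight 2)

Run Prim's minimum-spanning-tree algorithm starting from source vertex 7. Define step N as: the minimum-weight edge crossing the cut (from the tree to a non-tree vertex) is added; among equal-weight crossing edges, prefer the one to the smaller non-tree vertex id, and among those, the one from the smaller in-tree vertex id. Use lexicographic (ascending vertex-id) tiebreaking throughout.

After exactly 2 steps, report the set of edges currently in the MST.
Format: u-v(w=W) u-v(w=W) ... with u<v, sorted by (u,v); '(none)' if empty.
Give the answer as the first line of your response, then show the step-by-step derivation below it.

2-6(w=8) 2-7(w=6)

step 1: add edge 2-7 (w=6); MST = {2-7(w=6)}
step 2: add edge 2-6 (w=8); MST = {2-6(w=8) 2-7(w=6)}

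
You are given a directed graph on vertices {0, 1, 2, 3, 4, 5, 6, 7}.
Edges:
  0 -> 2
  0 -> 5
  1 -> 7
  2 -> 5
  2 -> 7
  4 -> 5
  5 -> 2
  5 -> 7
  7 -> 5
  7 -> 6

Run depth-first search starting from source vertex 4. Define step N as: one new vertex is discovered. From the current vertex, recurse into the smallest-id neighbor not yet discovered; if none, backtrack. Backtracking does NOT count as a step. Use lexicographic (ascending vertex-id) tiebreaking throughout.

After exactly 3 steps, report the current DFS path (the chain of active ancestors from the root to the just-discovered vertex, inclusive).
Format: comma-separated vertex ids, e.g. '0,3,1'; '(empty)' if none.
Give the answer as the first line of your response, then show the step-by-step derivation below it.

4,5,2

step 1: discover 4; path=4; order=4
step 2: discover 5; path=4>5; order=4,5
step 3: discover 2; path=4>5>2; order=4,5,2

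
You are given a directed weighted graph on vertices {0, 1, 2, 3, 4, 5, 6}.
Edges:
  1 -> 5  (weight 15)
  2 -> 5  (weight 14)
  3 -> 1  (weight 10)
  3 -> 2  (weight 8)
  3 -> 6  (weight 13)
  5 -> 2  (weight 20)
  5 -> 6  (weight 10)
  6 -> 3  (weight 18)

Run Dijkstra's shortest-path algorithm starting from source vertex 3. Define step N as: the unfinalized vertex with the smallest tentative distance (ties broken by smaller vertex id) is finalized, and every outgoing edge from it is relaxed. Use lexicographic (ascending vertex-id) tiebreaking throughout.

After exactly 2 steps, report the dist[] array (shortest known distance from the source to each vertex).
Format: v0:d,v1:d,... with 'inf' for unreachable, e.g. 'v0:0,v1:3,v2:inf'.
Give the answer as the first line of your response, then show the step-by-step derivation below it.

v0:inf,v1:10,v2:8,v3:0,v4:inf,v5:22,v6:13

step 1: dist = v0:inf,v1:10,v2:8,v3:0,v4:inf,v5:inf,v6:13
step 2: dist = v0:inf,v1:10,v2:8,v3:0,v4:inf,v5:22,v6:13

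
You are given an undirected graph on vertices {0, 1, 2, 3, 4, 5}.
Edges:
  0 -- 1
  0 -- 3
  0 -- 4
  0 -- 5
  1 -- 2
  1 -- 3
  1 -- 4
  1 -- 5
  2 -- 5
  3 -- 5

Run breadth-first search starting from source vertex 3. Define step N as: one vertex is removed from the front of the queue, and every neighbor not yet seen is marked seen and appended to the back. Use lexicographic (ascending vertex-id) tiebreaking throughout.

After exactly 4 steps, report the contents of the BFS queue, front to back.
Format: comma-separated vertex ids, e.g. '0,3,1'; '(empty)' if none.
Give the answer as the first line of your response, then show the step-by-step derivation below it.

4,2

step 1: dequeue 3; queue=[0,1,5]; order=3
step 2: dequeue 0; queue=[1,5,4]; order=3,0
step 3: dequeue 1; queue=[5,4,2]; order=3,0,1
step 4: dequeue 5; queue=[4,2]; order=3,0,1,5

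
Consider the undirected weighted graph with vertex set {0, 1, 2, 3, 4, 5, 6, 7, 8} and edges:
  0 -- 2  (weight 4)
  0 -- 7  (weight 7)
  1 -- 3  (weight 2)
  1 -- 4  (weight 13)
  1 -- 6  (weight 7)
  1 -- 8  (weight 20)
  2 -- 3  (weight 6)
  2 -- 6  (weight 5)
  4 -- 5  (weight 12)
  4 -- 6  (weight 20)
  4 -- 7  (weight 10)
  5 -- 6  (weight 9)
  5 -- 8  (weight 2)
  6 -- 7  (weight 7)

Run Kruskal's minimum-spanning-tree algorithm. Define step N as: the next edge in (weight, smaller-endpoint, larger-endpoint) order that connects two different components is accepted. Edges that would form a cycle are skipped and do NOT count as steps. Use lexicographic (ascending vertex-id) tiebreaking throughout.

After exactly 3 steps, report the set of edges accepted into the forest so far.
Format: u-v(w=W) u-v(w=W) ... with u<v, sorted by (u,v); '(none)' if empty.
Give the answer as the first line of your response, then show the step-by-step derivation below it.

0-2(w=4) 1-3(w=2) 5-8(w=2)

step 1: add edge 1-3 (w=2); MST = {1-3(w=2)}
step 2: add edge 5-8 (w=2); MST = {1-3(w=2) 5-8(w=2)}
step 3: add edge 0-2 (w=4); MST = {0-2(w=4) 1-3(w=2) 5-8(w=2)}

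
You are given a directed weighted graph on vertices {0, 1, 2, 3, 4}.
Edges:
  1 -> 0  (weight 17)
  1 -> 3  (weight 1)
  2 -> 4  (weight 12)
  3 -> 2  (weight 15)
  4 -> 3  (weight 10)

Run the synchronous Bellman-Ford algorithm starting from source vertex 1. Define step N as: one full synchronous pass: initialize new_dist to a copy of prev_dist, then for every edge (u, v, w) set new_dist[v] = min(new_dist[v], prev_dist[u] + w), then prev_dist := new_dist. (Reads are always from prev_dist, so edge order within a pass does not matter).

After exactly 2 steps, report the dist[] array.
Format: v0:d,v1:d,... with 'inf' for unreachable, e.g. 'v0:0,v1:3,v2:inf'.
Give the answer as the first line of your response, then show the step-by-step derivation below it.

v0:17,v1:0,v2:16,v3:1,v4:inf

step 1: dist = v0:17,v1:0,v2:inf,v3:1,v4:inf
step 2: dist = v0:17,v1:0,v2:16,v3:1,v4:inf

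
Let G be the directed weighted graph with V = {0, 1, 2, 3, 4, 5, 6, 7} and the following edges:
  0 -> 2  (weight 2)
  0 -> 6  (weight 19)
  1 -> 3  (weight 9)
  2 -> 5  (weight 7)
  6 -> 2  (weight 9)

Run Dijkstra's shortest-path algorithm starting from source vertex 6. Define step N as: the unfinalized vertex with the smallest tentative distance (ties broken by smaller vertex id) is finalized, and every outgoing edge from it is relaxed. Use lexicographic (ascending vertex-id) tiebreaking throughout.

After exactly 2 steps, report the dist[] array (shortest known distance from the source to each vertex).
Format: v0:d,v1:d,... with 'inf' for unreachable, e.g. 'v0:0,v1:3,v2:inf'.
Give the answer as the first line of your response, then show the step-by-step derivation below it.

v0:inf,v1:inf,v2:9,v3:inf,v4:inf,v5:16,v6:0,v7:inf

step 1: dist = v0:inf,v1:inf,v2:9,v3:inf,v4:inf,v5:inf,v6:0,v7:inf
step 2: dist = v0:inf,v1:inf,v2:9,v3:inf,v4:inf,v5:16,v6:0,v7:inf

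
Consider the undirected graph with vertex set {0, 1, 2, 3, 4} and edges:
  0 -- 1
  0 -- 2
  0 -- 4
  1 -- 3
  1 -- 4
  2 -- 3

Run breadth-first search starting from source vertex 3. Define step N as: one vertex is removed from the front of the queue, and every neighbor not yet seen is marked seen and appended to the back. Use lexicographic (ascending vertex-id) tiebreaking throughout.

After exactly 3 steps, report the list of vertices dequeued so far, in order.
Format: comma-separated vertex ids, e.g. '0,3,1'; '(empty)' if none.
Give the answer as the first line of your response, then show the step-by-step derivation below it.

3,1,2

step 1: dequeue 3; queue=[1,2]; order=3
step 2: dequeue 1; queue=[2,0,4]; order=3,1
step 3: dequeue 2; queue=[0,4]; order=3,1,2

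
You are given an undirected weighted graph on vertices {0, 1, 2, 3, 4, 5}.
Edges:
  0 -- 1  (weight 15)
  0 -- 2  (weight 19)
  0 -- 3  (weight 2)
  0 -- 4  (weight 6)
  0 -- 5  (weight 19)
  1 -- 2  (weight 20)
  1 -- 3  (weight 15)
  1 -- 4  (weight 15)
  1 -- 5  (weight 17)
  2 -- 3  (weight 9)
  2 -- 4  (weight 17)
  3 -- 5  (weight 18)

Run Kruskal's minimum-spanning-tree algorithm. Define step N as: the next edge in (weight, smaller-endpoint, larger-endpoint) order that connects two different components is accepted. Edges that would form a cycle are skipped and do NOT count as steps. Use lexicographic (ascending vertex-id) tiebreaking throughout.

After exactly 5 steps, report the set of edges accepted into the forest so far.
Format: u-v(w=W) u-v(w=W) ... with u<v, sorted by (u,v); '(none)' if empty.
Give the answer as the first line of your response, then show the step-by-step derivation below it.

0-1(w=15) 0-3(w=2) 0-4(w=6) 1-5(w=17) 2-3(w=9)

step 1: add edge 0-3 (w=2); MST = {0-3(w=2)}
step 2: add edge 0-4 (w=6); MST = {0-3(w=2) 0-4(w=6)}
step 3: add edge 2-3 (w=9); MST = {0-3(w=2) 0-4(w=6) 2-3(w=9)}
step 4: add edge 0-1 (w=15); MST = {0-1(w=15) 0-3(w=2) 0-4(w=6) 2-3(w=9)}
step 5: add edge 1-5 (w=17); MST = {0-1(w=15) 0-3(w=2) 0-4(w=6) 1-5(w=17) 2-3(w=9)}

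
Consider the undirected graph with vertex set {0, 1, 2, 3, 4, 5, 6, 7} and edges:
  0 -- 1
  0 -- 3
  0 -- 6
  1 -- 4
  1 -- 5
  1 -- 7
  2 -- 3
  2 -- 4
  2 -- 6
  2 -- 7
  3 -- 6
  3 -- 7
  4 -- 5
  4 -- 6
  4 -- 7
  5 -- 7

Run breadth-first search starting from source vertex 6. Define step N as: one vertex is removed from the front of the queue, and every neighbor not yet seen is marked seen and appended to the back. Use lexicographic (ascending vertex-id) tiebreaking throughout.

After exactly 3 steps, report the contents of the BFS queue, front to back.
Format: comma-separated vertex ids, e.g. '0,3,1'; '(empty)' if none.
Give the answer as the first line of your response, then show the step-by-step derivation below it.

3,4,1,7

step 1: dequeue 6; queue=[0,2,3,4]; order=6
step 2: dequeue 0; queue=[2,3,4,1]; order=6,0
step 3: dequeue 2; queue=[3,4,1,7]; order=6,0,2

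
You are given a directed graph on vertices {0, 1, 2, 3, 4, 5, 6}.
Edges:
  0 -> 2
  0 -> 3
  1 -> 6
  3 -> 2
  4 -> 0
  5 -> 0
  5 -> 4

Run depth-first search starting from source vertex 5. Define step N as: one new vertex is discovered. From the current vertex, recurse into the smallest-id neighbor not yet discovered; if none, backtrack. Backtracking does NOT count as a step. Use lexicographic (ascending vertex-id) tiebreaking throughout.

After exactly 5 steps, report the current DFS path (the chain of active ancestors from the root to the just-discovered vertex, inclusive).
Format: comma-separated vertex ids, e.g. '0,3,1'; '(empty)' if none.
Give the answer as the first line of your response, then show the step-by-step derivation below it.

5,4

step 1: discover 5; path=5; order=5
step 2: discover 0; path=5>0; order=5,0
step 3: discover 2; path=5>0>2; order=5,0,2
step 4: discover 3; path=5>0>3; order=5,0,2,3
step 5: discover 4; path=5>4; order=5,0,2,3,4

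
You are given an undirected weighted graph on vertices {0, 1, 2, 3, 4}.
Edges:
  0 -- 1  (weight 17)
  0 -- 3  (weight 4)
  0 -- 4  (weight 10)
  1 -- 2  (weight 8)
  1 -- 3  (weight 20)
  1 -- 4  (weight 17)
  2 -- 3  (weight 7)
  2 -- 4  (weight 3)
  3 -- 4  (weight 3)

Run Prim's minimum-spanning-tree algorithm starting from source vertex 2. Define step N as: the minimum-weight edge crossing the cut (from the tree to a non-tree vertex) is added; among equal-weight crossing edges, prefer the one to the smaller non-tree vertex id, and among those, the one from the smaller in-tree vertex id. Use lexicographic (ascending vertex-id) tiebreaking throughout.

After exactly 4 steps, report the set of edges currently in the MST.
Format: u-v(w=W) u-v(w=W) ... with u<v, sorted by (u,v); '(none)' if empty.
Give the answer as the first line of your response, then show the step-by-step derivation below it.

0-3(w=4) 1-2(w=8) 2-4(w=3) 3-4(w=3)

step 1: add edge 2-4 (w=3); MST = {2-4(w=3)}
step 2: add edge 3-4 (w=3); MST = {2-4(w=3) 3-4(w=3)}
step 3: add edge 0-3 (w=4); MST = {0-3(w=4) 2-4(w=3) 3-4(w=3)}
step 4: add edge 1-2 (w=8); MST = {0-3(w=4) 1-2(w=8) 2-4(w=3) 3-4(w=3)}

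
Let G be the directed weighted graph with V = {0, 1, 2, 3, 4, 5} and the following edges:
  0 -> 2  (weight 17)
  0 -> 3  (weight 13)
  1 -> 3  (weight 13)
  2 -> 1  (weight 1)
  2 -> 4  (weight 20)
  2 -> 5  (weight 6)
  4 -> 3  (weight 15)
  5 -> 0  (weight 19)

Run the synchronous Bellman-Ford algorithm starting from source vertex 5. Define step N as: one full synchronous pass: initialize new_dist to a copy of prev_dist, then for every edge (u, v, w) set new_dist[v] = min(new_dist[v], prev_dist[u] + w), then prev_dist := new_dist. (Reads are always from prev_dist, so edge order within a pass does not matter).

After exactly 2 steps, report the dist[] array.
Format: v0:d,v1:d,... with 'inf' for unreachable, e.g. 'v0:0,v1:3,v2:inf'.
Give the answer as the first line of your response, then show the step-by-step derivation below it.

v0:19,v1:inf,v2:36,v3:32,v4:inf,v5:0

step 1: dist = v0:19,v1:inf,v2:inf,v3:inf,v4:inf,v5:0
step 2: dist = v0:19,v1:inf,v2:36,v3:32,v4:inf,v5:0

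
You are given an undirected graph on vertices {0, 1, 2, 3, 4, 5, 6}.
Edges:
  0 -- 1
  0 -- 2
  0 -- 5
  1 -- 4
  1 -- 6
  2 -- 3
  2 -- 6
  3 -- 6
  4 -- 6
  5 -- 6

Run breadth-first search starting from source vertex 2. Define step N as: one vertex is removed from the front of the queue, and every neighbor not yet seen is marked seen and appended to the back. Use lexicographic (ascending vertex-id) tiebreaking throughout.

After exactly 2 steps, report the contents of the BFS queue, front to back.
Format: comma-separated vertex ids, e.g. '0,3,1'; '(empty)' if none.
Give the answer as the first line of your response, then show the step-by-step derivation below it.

3,6,1,5

step 1: dequeue 2; queue=[0,3,6]; order=2
step 2: dequeue 0; queue=[3,6,1,5]; order=2,0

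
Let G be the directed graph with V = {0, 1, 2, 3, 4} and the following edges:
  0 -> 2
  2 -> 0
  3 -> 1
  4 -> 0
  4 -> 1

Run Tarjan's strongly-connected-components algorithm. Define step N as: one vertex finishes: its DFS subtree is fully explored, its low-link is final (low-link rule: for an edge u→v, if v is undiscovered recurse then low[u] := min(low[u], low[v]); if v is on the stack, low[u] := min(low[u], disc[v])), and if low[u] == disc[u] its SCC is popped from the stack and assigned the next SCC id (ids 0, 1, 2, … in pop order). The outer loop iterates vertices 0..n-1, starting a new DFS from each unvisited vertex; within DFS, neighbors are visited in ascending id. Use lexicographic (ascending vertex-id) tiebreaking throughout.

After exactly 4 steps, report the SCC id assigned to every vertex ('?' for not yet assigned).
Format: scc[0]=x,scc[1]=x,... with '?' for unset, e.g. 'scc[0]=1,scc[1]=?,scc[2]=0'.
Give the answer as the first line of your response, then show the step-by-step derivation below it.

scc[0]=0,scc[1]=1,scc[2]=0,scc[3]=2,scc[4]=?

step 1: low=(low[0]=0,low[1]=?,low[2]=0,low[3]=?,low[4]=?); scc=(scc[0]=?,scc[1]=?,scc[2]=?,scc[3]=?,scc[4]=?)
step 2: low=(low[0]=0,low[1]=?,low[2]=0,low[3]=?,low[4]=?); scc=(scc[0]=0,scc[1]=?,scc[2]=0,scc[3]=?,scc[4]=?)
step 3: low=(low[0]=0,low[1]=2,low[2]=0,low[3]=?,low[4]=?); scc=(scc[0]=0,scc[1]=1,scc[2]=0,scc[3]=?,scc[4]=?)
step 4: low=(low[0]=0,low[1]=2,low[2]=0,low[3]=3,low[4]=?); scc=(scc[0]=0,scc[1]=1,scc[2]=0,scc[3]=2,scc[4]=?)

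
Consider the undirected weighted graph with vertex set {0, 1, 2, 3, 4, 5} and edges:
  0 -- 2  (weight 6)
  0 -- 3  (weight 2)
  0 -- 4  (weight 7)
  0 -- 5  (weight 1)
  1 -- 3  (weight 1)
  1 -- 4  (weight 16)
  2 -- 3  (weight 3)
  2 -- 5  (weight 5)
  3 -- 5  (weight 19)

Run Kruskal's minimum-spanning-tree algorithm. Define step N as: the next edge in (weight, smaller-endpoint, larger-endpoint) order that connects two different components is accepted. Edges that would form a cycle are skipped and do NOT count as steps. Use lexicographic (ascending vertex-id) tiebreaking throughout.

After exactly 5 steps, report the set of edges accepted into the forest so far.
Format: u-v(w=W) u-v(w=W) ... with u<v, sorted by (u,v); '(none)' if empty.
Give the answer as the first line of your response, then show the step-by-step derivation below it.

0-3(w=2) 0-4(w=7) 0-5(w=1) 1-3(w=1) 2-3(w=3)

step 1: add edge 0-5 (w=1); MST = {0-5(w=1)}
step 2: add edge 1-3 (w=1); MST = {0-5(w=1) 1-3(w=1)}
step 3: add edge 0-3 (w=2); MST = {0-3(w=2) 0-5(w=1) 1-3(w=1)}
step 4: add edge 2-3 (w=3); MST = {0-3(w=2) 0-5(w=1) 1-3(w=1) 2-3(w=3)}
step 5: add edge 0-4 (w=7); MST = {0-3(w=2) 0-4(w=7) 0-5(w=1) 1-3(w=1) 2-3(w=3)}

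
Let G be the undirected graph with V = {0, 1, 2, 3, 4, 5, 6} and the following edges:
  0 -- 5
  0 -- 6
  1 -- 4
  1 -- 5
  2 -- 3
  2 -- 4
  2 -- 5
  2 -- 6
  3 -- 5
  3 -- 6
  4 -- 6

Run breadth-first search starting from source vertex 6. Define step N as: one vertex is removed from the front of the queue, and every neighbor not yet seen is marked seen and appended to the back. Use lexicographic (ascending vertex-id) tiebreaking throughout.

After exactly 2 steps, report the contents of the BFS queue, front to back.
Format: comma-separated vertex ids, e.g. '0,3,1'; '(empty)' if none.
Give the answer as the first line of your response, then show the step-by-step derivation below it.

2,3,4,5

step 1: dequeue 6; queue=[0,2,3,4]; order=6
step 2: dequeue 0; queue=[2,3,4,5]; order=6,0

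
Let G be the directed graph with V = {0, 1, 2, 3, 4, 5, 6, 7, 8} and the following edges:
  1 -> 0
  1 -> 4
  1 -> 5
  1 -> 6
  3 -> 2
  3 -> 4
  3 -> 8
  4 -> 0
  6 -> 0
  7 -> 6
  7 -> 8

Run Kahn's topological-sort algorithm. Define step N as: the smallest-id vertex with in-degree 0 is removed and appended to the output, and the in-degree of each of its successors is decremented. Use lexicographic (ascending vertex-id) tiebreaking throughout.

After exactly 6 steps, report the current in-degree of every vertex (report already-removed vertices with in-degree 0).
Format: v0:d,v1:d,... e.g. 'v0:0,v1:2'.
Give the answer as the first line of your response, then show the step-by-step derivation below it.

v0:1,v1:0,v2:0,v3:0,v4:0,v5:0,v6:0,v7:0,v8:0

step 1: output 1; order=[1]; indeg=(2,0,1,0,1,0,1,0,2)
step 2: output 3; order=[1,3]; indeg=(2,0,0,0,0,0,1,0,1)
step 3: output 2; order=[1,3,2]; indeg=(2,0,0,0,0,0,1,0,1)
step 4: output 4; order=[1,3,2,4]; indeg=(1,0,0,0,0,0,1,0,1)
step 5: output 5; order=[1,3,2,4,5]; indeg=(1,0,0,0,0,0,1,0,1)
step 6: output 7; order=[1,3,2,4,5,7]; indeg=(1,0,0,0,0,0,0,0,0)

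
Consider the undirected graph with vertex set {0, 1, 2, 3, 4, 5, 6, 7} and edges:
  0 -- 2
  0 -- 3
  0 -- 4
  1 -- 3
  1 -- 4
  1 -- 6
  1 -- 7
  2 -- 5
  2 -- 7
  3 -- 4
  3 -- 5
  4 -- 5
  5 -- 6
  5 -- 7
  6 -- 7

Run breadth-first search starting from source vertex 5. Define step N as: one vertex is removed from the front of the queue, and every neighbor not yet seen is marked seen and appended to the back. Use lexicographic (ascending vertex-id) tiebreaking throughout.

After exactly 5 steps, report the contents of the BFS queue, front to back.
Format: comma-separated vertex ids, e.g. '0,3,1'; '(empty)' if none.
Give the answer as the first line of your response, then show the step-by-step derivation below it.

7,0,1

step 1: dequeue 5; queue=[2,3,4,6,7]; order=5
step 2: dequeue 2; queue=[3,4,6,7,0]; order=5,2
step 3: dequeue 3; queue=[4,6,7,0,1]; order=5,2,3
step 4: dequeue 4; queue=[6,7,0,1]; order=5,2,3,4
step 5: dequeue 6; queue=[7,0,1]; order=5,2,3,4,6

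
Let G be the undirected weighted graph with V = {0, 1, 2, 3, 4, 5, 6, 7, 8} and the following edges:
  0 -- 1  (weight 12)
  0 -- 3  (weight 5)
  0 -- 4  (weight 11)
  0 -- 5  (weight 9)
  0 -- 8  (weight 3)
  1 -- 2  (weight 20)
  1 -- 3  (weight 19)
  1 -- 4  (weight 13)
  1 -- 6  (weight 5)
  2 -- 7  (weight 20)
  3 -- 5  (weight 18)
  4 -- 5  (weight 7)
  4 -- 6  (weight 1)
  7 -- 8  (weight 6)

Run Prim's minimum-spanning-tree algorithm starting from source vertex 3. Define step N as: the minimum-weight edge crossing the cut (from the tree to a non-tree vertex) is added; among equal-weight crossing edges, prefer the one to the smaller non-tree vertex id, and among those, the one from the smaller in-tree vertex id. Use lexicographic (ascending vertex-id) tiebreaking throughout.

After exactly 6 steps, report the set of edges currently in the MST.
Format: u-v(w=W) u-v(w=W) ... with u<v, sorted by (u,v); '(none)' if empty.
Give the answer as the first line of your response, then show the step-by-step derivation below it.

0-3(w=5) 0-5(w=9) 0-8(w=3) 4-5(w=7) 4-6(w=1) 7-8(w=6)

step 1: add edge 0-3 (w=5); MST = {0-3(w=5)}
step 2: add edge 0-8 (w=3); MST = {0-3(w=5) 0-8(w=3)}
step 3: add edge 7-8 (w=6); MST = {0-3(w=5) 0-8(w=3) 7-8(w=6)}
step 4: add edge 0-5 (w=9); MST = {0-3(w=5) 0-5(w=9) 0-8(w=3) 7-8(w=6)}
step 5: add edge 4-5 (w=7); MST = {0-3(w=5) 0-5(w=9) 0-8(w=3) 4-5(w=7) 7-8(w=6)}
step 6: add edge 4-6 (w=1); MST = {0-3(w=5) 0-5(w=9) 0-8(w=3) 4-5(w=7) 4-6(w=1) 7-8(w=6)}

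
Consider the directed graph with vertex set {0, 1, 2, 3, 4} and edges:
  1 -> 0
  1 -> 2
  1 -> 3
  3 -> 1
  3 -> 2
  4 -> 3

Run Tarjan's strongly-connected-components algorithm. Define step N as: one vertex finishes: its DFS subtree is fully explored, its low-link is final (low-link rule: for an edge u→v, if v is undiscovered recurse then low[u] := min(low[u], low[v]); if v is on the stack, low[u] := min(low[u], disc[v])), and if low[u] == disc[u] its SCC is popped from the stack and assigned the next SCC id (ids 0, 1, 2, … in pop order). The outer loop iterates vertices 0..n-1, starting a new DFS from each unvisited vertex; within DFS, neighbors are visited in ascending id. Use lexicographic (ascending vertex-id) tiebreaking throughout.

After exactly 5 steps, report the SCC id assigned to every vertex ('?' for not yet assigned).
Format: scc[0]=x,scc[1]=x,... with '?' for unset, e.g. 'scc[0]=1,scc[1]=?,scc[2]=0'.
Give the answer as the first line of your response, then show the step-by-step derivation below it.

scc[0]=0,scc[1]=2,scc[2]=1,scc[3]=2,scc[4]=3

step 1: low=(low[0]=0,low[1]=?,low[2]=?,low[3]=?,low[4]=?); scc=(scc[0]=0,scc[1]=?,scc[2]=?,scc[3]=?,scc[4]=?)
step 2: low=(low[0]=0,low[1]=1,low[2]=2,low[3]=?,low[4]=?); scc=(scc[0]=0,scc[1]=?,scc[2]=1,scc[3]=?,scc[4]=?)
step 3: low=(low[0]=0,low[1]=1,low[2]=2,low[3]=1,low[4]=?); scc=(scc[0]=0,scc[1]=?,scc[2]=1,scc[3]=?,scc[4]=?)
step 4: low=(low[0]=0,low[1]=1,low[2]=2,low[3]=1,low[4]=?); scc=(scc[0]=0,scc[1]=2,scc[2]=1,scc[3]=2,scc[4]=?)
step 5: low=(low[0]=0,low[1]=1,low[2]=2,low[3]=1,low[4]=4); scc=(scc[0]=0,scc[1]=2,scc[2]=1,scc[3]=2,scc[4]=3)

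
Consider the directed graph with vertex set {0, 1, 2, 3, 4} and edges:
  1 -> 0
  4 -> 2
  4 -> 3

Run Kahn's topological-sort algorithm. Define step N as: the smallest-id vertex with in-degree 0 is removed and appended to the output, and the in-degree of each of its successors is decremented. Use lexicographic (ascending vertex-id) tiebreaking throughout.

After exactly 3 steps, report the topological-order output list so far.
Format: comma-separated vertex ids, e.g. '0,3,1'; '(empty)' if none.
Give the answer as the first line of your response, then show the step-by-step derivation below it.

1,0,4

step 1: output 1; order=[1]; indeg=(0,0,1,1,0)
step 2: output 0; order=[1,0]; indeg=(0,0,1,1,0)
step 3: output 4; order=[1,0,4]; indeg=(0,0,0,0,0)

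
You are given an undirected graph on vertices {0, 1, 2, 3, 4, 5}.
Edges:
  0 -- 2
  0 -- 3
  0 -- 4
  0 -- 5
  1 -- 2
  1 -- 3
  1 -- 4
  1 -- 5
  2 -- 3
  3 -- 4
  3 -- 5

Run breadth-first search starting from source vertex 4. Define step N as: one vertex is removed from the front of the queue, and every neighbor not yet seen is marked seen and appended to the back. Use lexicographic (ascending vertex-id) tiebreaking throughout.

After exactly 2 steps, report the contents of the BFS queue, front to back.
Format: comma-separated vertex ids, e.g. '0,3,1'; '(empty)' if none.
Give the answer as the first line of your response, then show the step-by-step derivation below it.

1,3,2,5

step 1: dequeue 4; queue=[0,1,3]; order=4
step 2: dequeue 0; queue=[1,3,2,5]; order=4,0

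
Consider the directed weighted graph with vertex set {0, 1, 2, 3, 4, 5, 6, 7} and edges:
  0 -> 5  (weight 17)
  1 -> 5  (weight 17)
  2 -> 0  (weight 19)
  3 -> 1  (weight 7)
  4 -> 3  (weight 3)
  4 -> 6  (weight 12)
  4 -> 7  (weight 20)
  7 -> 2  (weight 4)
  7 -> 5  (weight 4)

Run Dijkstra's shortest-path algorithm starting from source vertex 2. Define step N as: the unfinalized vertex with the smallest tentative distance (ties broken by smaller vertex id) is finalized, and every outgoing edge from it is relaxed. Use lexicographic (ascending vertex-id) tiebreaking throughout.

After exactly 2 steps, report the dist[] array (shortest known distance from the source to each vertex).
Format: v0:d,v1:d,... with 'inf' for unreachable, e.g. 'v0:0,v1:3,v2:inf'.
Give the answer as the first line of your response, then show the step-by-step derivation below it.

v0:19,v1:inf,v2:0,v3:inf,v4:inf,v5:36,v6:inf,v7:inf

step 1: dist = v0:19,v1:inf,v2:0,v3:inf,v4:inf,v5:inf,v6:inf,v7:inf
step 2: dist = v0:19,v1:inf,v2:0,v3:inf,v4:inf,v5:36,v6:inf,v7:inf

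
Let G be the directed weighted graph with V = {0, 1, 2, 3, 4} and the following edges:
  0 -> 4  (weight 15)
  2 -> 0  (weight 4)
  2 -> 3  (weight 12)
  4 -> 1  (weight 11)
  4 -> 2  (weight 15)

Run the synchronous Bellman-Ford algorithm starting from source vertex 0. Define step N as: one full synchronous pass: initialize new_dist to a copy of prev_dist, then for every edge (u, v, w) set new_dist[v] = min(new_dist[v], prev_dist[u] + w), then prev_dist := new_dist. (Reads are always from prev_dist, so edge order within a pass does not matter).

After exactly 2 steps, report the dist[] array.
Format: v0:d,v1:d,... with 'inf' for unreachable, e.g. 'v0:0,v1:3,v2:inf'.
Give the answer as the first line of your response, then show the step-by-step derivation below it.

v0:0,v1:26,v2:30,v3:inf,v4:15

step 1: dist = v0:0,v1:inf,v2:inf,v3:inf,v4:15
step 2: dist = v0:0,v1:26,v2:30,v3:inf,v4:15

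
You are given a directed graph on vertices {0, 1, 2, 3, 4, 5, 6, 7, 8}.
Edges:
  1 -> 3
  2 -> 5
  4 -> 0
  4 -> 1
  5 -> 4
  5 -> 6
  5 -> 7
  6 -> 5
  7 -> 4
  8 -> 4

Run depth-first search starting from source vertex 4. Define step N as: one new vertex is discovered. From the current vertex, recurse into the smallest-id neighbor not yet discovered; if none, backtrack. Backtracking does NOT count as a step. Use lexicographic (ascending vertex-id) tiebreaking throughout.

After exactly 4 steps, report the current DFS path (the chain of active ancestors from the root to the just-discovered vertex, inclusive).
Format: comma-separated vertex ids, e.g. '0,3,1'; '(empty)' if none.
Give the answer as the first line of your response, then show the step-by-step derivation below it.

4,1,3

step 1: discover 4; path=4; order=4
step 2: discover 0; path=4>0; order=4,0
step 3: discover 1; path=4>1; order=4,0,1
step 4: discover 3; path=4>1>3; order=4,0,1,3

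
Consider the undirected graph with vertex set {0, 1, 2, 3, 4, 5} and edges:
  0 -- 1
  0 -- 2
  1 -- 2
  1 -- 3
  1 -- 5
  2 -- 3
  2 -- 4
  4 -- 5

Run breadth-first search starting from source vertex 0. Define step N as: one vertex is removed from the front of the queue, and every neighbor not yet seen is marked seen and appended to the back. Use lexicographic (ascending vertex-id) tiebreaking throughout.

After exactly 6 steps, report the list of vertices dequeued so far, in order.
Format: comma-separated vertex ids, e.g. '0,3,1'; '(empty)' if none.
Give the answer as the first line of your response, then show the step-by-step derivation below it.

0,1,2,3,5,4

step 1: dequeue 0; queue=[1,2]; order=0
step 2: dequeue 1; queue=[2,3,5]; order=0,1
step 3: dequeue 2; queue=[3,5,4]; order=0,1,2
step 4: dequeue 3; queue=[5,4]; order=0,1,2,3
step 5: dequeue 5; queue=[4]; order=0,1,2,3,5
step 6: dequeue 4; queue=[(empty)]; order=0,1,2,3,5,4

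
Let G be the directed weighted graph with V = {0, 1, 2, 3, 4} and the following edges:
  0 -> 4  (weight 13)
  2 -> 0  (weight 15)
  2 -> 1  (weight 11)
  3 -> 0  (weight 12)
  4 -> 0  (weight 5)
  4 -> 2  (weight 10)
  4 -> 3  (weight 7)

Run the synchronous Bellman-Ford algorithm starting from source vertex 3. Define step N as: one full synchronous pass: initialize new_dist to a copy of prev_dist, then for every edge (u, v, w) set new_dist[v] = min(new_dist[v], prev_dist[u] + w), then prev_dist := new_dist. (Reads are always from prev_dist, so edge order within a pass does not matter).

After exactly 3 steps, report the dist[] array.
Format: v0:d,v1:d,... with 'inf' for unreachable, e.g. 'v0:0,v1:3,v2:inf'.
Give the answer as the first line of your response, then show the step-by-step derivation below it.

v0:12,v1:inf,v2:35,v3:0,v4:25

step 1: dist = v0:12,v1:inf,v2:inf,v3:0,v4:inf
step 2: dist = v0:12,v1:inf,v2:inf,v3:0,v4:25
step 3: dist = v0:12,v1:inf,v2:35,v3:0,v4:25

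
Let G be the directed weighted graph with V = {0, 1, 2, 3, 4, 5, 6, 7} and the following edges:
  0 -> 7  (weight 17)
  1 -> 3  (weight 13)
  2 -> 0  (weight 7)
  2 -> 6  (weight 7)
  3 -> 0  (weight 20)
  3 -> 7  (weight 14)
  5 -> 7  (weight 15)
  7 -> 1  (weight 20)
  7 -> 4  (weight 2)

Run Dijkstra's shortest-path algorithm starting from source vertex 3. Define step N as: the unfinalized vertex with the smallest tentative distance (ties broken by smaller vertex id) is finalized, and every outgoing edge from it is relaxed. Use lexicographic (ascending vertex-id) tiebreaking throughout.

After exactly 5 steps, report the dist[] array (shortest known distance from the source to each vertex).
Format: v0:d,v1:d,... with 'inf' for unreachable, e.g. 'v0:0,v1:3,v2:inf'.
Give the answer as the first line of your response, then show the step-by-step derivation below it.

v0:20,v1:34,v2:inf,v3:0,v4:16,v5:inf,v6:inf,v7:14

step 1: dist = v0:20,v1:inf,v2:inf,v3:0,v4:inf,v5:inf,v6:inf,v7:14
step 2: dist = v0:20,v1:34,v2:inf,v3:0,v4:16,v5:inf,v6:inf,v7:14
step 3: dist = v0:20,v1:34,v2:inf,v3:0,v4:16,v5:inf,v6:inf,v7:14
step 4: dist = v0:20,v1:34,v2:inf,v3:0,v4:16,v5:inf,v6:inf,v7:14
step 5: dist = v0:20,v1:34,v2:inf,v3:0,v4:16,v5:inf,v6:inf,v7:14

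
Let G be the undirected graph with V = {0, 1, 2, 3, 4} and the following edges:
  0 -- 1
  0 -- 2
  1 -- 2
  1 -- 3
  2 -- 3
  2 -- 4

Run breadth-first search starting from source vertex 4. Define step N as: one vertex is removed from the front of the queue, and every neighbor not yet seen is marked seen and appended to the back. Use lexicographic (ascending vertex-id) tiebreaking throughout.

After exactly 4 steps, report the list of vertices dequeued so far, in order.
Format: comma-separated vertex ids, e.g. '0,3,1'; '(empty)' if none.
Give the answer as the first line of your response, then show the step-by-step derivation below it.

4,2,0,1

step 1: dequeue 4; queue=[2]; order=4
step 2: dequeue 2; queue=[0,1,3]; order=4,2
step 3: dequeue 0; queue=[1,3]; order=4,2,0
step 4: dequeue 1; queue=[3]; order=4,2,0,1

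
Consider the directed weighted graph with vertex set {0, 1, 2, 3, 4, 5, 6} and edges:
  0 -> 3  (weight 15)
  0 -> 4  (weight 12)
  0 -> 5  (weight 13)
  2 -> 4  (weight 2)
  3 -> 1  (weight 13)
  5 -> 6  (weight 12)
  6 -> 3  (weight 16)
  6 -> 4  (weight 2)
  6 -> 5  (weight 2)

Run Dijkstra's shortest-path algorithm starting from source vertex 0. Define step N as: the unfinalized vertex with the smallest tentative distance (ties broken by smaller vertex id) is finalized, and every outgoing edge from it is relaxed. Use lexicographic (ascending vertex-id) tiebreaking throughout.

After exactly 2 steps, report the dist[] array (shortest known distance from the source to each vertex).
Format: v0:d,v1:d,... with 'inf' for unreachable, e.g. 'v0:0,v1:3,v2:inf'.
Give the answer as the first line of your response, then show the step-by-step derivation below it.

v0:0,v1:inf,v2:inf,v3:15,v4:12,v5:13,v6:inf

step 1: dist = v0:0,v1:inf,v2:inf,v3:15,v4:12,v5:13,v6:inf
step 2: dist = v0:0,v1:inf,v2:inf,v3:15,v4:12,v5:13,v6:inf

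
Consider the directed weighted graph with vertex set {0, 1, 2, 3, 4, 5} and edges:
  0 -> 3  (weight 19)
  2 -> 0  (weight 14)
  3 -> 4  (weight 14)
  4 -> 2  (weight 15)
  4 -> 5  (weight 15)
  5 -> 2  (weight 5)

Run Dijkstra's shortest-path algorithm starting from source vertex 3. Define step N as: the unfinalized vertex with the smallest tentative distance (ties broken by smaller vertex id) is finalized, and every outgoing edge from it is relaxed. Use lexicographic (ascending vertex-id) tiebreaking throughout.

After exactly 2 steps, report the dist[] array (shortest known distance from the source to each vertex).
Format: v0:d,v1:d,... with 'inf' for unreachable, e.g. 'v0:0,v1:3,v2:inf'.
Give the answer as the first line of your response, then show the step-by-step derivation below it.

v0:inf,v1:inf,v2:29,v3:0,v4:14,v5:29

step 1: dist = v0:inf,v1:inf,v2:inf,v3:0,v4:14,v5:inf
step 2: dist = v0:inf,v1:inf,v2:29,v3:0,v4:14,v5:29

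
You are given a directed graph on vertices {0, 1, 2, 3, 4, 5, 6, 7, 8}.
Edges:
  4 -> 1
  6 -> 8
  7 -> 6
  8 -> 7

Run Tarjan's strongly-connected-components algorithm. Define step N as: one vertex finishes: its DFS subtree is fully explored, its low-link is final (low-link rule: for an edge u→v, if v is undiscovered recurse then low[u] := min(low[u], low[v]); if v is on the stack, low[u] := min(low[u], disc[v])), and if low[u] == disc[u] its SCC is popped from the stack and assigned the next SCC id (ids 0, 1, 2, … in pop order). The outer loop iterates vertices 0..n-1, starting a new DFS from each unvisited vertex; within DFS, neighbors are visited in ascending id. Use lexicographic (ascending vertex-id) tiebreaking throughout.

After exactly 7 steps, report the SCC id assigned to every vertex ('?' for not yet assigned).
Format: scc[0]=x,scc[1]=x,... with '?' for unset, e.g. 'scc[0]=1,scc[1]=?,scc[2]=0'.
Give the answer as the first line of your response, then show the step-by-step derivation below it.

scc[0]=0,scc[1]=1,scc[2]=2,scc[3]=3,scc[4]=4,scc[5]=5,scc[6]=?,scc[7]=?,scc[8]=?

step 1: low=(low[0]=0,low[1]=?,low[2]=?,low[3]=?,low[4]=?,low[5]=?,low[6]=?,low[7]=?,low[8]=?); scc=(scc[0]=0,scc[1]=?,scc[2]=?,scc[3]=?,scc[4]=?,scc[5]=?,scc[6]=?,scc[7]=?,scc[8]=?)
step 2: low=(low[0]=0,low[1]=1,low[2]=?,low[3]=?,low[4]=?,low[5]=?,low[6]=?,low[7]=?,low[8]=?); scc=(scc[0]=0,scc[1]=1,scc[2]=?,scc[3]=?,scc[4]=?,scc[5]=?,scc[6]=?,scc[7]=?,scc[8]=?)
step 3: low=(low[0]=0,low[1]=1,low[2]=2,low[3]=?,low[4]=?,low[5]=?,low[6]=?,low[7]=?,low[8]=?); scc=(scc[0]=0,scc[1]=1,scc[2]=2,scc[3]=?,scc[4]=?,scc[5]=?,scc[6]=?,scc[7]=?,scc[8]=?)
step 4: low=(low[0]=0,low[1]=1,low[2]=2,low[3]=3,low[4]=?,low[5]=?,low[6]=?,low[7]=?,low[8]=?); scc=(scc[0]=0,scc[1]=1,scc[2]=2,scc[3]=3,scc[4]=?,scc[5]=?,scc[6]=?,scc[7]=?,scc[8]=?)
step 5: low=(low[0]=0,low[1]=1,low[2]=2,low[3]=3,low[4]=4,low[5]=?,low[6]=?,low[7]=?,low[8]=?); scc=(scc[0]=0,scc[1]=1,scc[2]=2,scc[3]=3,scc[4]=4,scc[5]=?,scc[6]=?,scc[7]=?,scc[8]=?)
step 6: low=(low[0]=0,low[1]=1,low[2]=2,low[3]=3,low[4]=4,low[5]=5,low[6]=?,low[7]=?,low[8]=?); scc=(scc[0]=0,scc[1]=1,scc[2]=2,scc[3]=3,scc[4]=4,scc[5]=5,scc[6]=?,scc[7]=?,scc[8]=?)
step 7: low=(low[0]=0,low[1]=1,low[2]=2,low[3]=3,low[4]=4,low[5]=5,low[6]=6,low[7]=6,low[8]=7); scc=(scc[0]=0,scc[1]=1,scc[2]=2,scc[3]=3,scc[4]=4,scc[5]=5,scc[6]=?,scc[7]=?,scc[8]=?)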